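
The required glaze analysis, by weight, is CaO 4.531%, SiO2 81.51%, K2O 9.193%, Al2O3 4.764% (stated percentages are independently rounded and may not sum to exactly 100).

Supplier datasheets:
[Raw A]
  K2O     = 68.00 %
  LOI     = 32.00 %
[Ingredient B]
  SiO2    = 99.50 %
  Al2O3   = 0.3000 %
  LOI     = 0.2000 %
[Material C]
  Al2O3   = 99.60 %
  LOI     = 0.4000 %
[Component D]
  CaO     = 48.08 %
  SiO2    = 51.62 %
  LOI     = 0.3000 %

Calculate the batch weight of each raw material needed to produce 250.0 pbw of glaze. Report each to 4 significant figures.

Batch per 250.0 pbw glaze:
  Raw A: 33.80 pbw
  Ingredient B: 192.6 pbw
  Material C: 11.38 pbw
  Component D: 23.56 pbw
Total batch = 261.3 pbw; LOI loss = 11.32 pbw; yield = 95.67%

The whole derivation carries full precision through the solve. The intermediate values are printed, with 4-significant-figure rounding, when written out. Each reported figure undergoes a single rounding — all derived quantities, which include the four compositions, glass mass, ignition loss, the yield, the totals, are computed in full float precision, as quoted within either problem or answer, using the weight values for 250.0 pbw of glass.
Oxide mass targets, per 250.0 pbw glaze:
  CaO: 4.531% × 250.0 = 11.33 pbw
  SiO2: 81.51% × 250.0 = 203.8 pbw
  K2O: 9.193% × 250.0 = 22.98 pbw
  Al2O3: 4.764% × 250.0 = 11.91 pbw
Balance tally, oxide-wise, on the weights just shown, against the basis in use (target by target, the sums agree inside rounding margins):
  CaO: 23.56·0.4808 = 11.33 pbw (target 11.33 pbw)
  SiO2: 192.6·0.9950 + 23.56·0.5162 = 203.8 pbw (target 203.8 pbw)
  K2O: 33.80·0.6800 = 22.98 pbw (target 22.98 pbw)
  Al2O3: 192.6·0.003000 + 11.38·0.9960 = 11.91 pbw (target 11.91 pbw)
Glass-mass closure: batch Σ − ignition loss = 250.0 pbw (the Σ of target masses is 250.0 pbw; versus the stated basis of 250.0 pbw — deltas are rounding alone).
Summing the batch: Σ batch = 261.3 pbw; LOI loss = Σ batch·LOI = 11.32 pbw; the yield ratio, glass ÷ batch: 95.67%.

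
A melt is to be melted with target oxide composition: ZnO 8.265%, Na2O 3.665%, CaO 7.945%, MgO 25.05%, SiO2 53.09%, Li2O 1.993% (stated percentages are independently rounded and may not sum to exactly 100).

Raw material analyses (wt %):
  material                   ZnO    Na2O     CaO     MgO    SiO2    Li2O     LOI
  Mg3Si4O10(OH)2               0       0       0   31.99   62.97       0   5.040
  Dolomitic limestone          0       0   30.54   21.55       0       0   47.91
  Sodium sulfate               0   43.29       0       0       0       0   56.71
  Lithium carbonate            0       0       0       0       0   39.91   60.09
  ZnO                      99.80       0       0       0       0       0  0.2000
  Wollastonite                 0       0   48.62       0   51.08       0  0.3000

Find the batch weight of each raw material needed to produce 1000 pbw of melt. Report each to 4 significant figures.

Batch per 1000 pbw melt:
  Mg3Si4O10(OH)2: 741.8 pbw
  Dolomitic limestone: 61.29 pbw
  Sodium sulfate: 84.66 pbw
  Lithium carbonate: 49.94 pbw
  ZnO: 82.82 pbw
  Wollastonite: 124.9 pbw
Total batch = 1145 pbw; LOI loss = 145.3 pbw; yield = 87.31%

The whole derivation carries full precision through every step. In-progress results are shown, with 4-significant-digit rounding, within the worked lines; a single rounding completes each reported figure — all derived quantities (ignition loss, yield, glass mass, totals, six oxide percentages) are carried at full float precision using the weight values for 1000 pbw of glass, as written in question or answer.
Target masses of each oxide per 1000 pbw melt:
  ZnO: 8.265% × 1000 = 82.65 pbw
  Na2O: 3.665% × 1000 = 36.65 pbw
  CaO: 7.945% × 1000 = 79.45 pbw
  MgO: 25.05% × 1000 = 250.5 pbw
  SiO2: 53.09% × 1000 = 530.9 pbw
  Li2O: 1.993% × 1000 = 19.93 pbw
Mass-balance tally per oxide using the reported weights, on the stated basis (delivered sums recover each target given rounding of the digits):
  ZnO: 82.82·0.9980 = 82.65 pbw (target 82.65 pbw)
  Na2O: 84.66·0.4329 = 36.65 pbw (target 36.65 pbw)
  CaO: 61.29·0.3054 + 124.9·0.4862 = 79.44 pbw (target 79.45 pbw)
  MgO: 741.8·0.3199 + 61.29·0.2155 = 250.5 pbw (target 250.5 pbw)
  SiO2: 741.8·0.6297 + 124.9·0.5108 = 530.9 pbw (target 530.9 pbw)
  Li2O: 49.94·0.3991 = 19.93 pbw (target 19.93 pbw)
Consistency of the glass mass: batch total minus LOI = 1000 pbw (the Σ of target masses is 1000 pbw; versus the stated basis of 1000 pbw — a pure rounding effect).
Summing the batch: Σ batch = 1145 pbw; Σ batch·LOI gives LOI loss = 145.3 pbw; as yield: glass ÷ batch → 87.31%.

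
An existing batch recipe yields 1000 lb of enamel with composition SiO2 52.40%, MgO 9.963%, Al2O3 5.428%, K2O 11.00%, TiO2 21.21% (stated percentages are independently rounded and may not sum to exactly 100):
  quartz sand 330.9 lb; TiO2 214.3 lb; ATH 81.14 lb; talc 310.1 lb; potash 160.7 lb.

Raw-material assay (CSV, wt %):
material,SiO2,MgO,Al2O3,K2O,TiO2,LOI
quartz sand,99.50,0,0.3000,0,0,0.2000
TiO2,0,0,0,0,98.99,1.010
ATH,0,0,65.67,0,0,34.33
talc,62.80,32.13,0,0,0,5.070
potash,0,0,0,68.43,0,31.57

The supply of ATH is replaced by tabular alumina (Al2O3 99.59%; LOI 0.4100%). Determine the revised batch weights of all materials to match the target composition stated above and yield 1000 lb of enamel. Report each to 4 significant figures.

Revised batch per 1000 lb enamel:
  quartz sand: 330.9 lb
  TiO2: 214.3 lb
  tabular alumina: 53.51 lb
  talc: 310.1 lb
  potash: 160.7 lb
Total batch = 1070 lb; LOI loss = 69.50 lb

All arithmetic carries full precision all the way through — values along the way are shown with 4-significant-figure rounding within the worked lines. A single rounding finalizes each reported result; derived quantities are carried at full float precision (the five compositions, ignition loss, totals, the yield, glass mass) from the weighed amounts on 1000 lb of glass as quoted within the question or the answer.
Oxide-by-oxide targets in 1000 lb enamel:
  SiO2: 52.40% × 1000 = 524.0 lb
  MgO: 9.963% × 1000 = 99.63 lb
  Al2O3: 5.428% × 1000 = 54.28 lb
  K2O: 11.00% × 1000 = 110.0 lb
  TiO2: 21.21% × 1000 = 212.1 lb
Checking each oxide sum applying the batch weights above, under the basis named above (delivered sums recover each target inside rounding margins):
  SiO2: 330.9·0.9950 + 310.1·0.6280 = 524.0 lb (target 524.0 lb)
  MgO: 310.1·0.3213 = 99.64 lb (target 99.63 lb)
  Al2O3: 330.9·0.003000 + 53.51·0.9959 = 54.28 lb (target 54.28 lb)
  K2O: 160.7·0.6843 = 110.0 lb (target 110.0 lb)
  TiO2: 214.3·0.9899 = 212.1 lb (target 212.1 lb)
Auditing the glass mass value: net batch after ignition = 1000 lb (summing oxide targets gives 1000 lb; stated basis 1000 lb — any gap is answer rounding).
Adding the batch up: Σ batch = 1070 lb; ignition loss, Σ(batch × LOI) = 69.50 lb; glass ÷ batch gives a yield of 93.50%.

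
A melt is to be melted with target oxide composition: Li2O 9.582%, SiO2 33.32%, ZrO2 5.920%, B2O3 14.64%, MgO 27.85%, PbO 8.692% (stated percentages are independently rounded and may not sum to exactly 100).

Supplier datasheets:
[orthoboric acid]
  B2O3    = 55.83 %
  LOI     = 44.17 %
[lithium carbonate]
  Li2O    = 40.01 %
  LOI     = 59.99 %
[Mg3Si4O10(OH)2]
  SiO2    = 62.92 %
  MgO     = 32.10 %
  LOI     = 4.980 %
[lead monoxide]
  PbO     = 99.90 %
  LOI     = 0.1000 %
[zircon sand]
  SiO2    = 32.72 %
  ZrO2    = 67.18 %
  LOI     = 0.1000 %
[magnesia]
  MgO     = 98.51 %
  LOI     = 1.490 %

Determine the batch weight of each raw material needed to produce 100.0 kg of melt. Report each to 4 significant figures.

The working math holds full precision through the solve. The intermediate values are rounded to four significant figures as shown. Each reported result is rounded exactly once. The derived quantities (totals, ignition loss, glass mass, yield, six oxide percentages) are computed at full precision starting from the weights per 100.0 kg of glass exactly as printed in the problem or the answer.
Oxide mass targets, per 100.0 kg melt:
  Li2O: 9.582% × 100.0 = 9.582 kg
  SiO2: 33.32% × 100.0 = 33.32 kg
  ZrO2: 5.920% × 100.0 = 5.920 kg
  B2O3: 14.64% × 100.0 = 14.64 kg
  MgO: 27.85% × 100.0 = 27.85 kg
  PbO: 8.692% × 100.0 = 8.692 kg
Oxide-by-oxide audit on the weights just shown, at the basis given (sum by sum, the targets are met up to rounding of the answer):
  Li2O: 23.95·0.4001 = 9.582 kg (target 9.582 kg)
  SiO2: 48.37·0.6292 + 8.812·0.3272 = 33.32 kg (target 33.32 kg)
  ZrO2: 8.812·0.6718 = 5.920 kg (target 5.920 kg)
  B2O3: 26.22·0.5583 = 14.64 kg (target 14.64 kg)
  MgO: 48.37·0.3210 + 12.51·0.9851 = 27.85 kg (target 27.85 kg)
  PbO: 8.701·0.9990 = 8.692 kg (target 8.692 kg)
Glass-mass closure: batch total minus LOI = 100.0 kg (summing oxide targets gives 100.0 kg; with the basis standing at 100.0 kg — deltas are rounding alone).
Batch total: Σ batch = 128.6 kg; LOI removed, Σ of batch·LOI: 28.56 kg; as yield: glass ÷ batch → 77.78%.

Batch per 100.0 kg melt:
  orthoboric acid: 26.22 kg
  lithium carbonate: 23.95 kg
  Mg3Si4O10(OH)2: 48.37 kg
  lead monoxide: 8.701 kg
  zircon sand: 8.812 kg
  magnesia: 12.51 kg
Total batch = 128.6 kg; LOI loss = 28.56 kg; yield = 77.78%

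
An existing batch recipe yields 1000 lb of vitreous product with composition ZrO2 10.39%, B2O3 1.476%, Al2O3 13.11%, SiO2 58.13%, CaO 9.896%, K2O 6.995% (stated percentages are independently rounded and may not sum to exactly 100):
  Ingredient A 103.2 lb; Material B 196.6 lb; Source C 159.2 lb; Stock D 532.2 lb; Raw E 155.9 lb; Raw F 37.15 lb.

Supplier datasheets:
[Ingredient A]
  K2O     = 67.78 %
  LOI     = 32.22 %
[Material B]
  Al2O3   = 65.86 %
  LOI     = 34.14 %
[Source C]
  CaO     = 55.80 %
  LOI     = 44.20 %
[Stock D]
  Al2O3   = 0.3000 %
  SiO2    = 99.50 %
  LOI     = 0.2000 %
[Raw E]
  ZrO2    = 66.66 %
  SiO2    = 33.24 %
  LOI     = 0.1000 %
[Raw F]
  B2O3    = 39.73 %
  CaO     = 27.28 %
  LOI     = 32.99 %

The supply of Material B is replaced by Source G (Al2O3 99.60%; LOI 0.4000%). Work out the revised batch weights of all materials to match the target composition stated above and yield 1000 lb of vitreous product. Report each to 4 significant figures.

Revised batch per 1000 lb vitreous product:
  Ingredient A: 103.2 lb
  Source G: 130.0 lb
  Source C: 159.2 lb
  Stock D: 532.2 lb
  Raw E: 155.9 lb
  Raw F: 37.15 lb
Total batch = 1118 lb; LOI loss = 117.6 lb

The working math maintains exact precision in all steps. Mid-chain values are printed, rounded to four significant figures, between the steps; every reported number is rounded a single time. All derived quantities, including LOI, totals, net glass mass, yield, six oxide percentages, are recomputed from the batch weights per 1000 lb of glass at full float precision precisely as stated by problem or answer.
Oxide mass targets, per 1000 lb vitreous product:
  ZrO2: 10.39% × 1000 = 103.9 lb
  B2O3: 1.476% × 1000 = 14.76 lb
  Al2O3: 13.11% × 1000 = 131.1 lb
  SiO2: 58.13% × 1000 = 581.3 lb
  CaO: 9.896% × 1000 = 98.96 lb
  K2O: 6.995% × 1000 = 69.95 lb
Per-oxide balance check applying the batch weights above, on the stated basis (target by target, the sums agree given rounding of the digits):
  ZrO2: 155.9·0.6666 = 103.9 lb (target 103.9 lb)
  B2O3: 37.15·0.3973 = 14.76 lb (target 14.76 lb)
  Al2O3: 130.0·0.9960 + 532.2·0.003000 = 131.1 lb (target 131.1 lb)
  SiO2: 532.2·0.9950 + 155.9·0.3324 = 581.4 lb (target 581.3 lb)
  CaO: 159.2·0.5580 + 37.15·0.2728 = 98.97 lb (target 98.96 lb)
  K2O: 103.2·0.6778 = 69.95 lb (target 69.95 lb)
Glass mass check: total batch − LOI = 1000 lb (targets for the oxides total 1000 lb; stated basis 1000 lb — deltas are rounding alone).
Batch grand total — Σ batch = 1118 lb; ignition loss, Σ(batch × LOI) = 117.6 lb; glass ÷ batch gives a yield of 89.48%.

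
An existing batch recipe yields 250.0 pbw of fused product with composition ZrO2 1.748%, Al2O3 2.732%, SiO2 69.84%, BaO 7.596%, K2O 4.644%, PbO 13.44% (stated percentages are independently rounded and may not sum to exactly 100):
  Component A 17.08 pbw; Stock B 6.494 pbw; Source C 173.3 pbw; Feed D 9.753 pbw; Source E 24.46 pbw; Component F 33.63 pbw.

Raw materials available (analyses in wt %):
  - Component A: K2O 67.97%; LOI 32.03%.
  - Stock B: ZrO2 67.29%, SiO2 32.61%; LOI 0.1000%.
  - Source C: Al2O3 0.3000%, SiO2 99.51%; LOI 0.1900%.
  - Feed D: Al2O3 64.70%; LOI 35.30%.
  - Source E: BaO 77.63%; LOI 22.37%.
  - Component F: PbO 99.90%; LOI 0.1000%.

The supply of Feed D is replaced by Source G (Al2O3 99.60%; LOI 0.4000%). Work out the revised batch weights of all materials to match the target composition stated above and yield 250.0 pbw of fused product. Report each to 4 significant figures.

Revised batch per 250.0 pbw fused product:
  Component A: 17.08 pbw
  Stock B: 6.494 pbw
  Source C: 173.3 pbw
  Source G: 6.335 pbw
  Source E: 24.46 pbw
  Component F: 33.63 pbw
Total batch = 261.3 pbw; LOI loss = 11.34 pbw

Rounding to four significant digits applies to every in-between result as shown. Each numeric step keeps full precision in every operation. Every reported figure sees exactly one rounding. The derived quantities are recomputed at full float precision (LOI, yield, totals, the six compositions, glass mass) from the batch weights for 250.0 pbw of glass, as quoted within the problem or answer text.
Per-oxide target masses for 250.0 pbw fused product:
  ZrO2: 1.748% × 250.0 = 4.370 pbw
  Al2O3: 2.732% × 250.0 = 6.830 pbw
  SiO2: 69.84% × 250.0 = 174.6 pbw
  BaO: 7.596% × 250.0 = 18.99 pbw
  K2O: 4.644% × 250.0 = 11.61 pbw
  PbO: 13.44% × 250.0 = 33.60 pbw
A balance pass over the oxides, on the weights just shown, versus the basis set out (sum by sum, the targets are met once rounding is allowed for):
  ZrO2: 6.494·0.6729 = 4.370 pbw (target 4.370 pbw)
  Al2O3: 173.3·0.003000 + 6.335·0.9960 = 6.830 pbw (target 6.830 pbw)
  SiO2: 6.494·0.3261 + 173.3·0.9951 = 174.6 pbw (target 174.6 pbw)
  BaO: 24.46·0.7763 = 18.99 pbw (target 18.99 pbw)
  K2O: 17.08·0.6797 = 11.61 pbw (target 11.61 pbw)
  PbO: 33.63·0.9990 = 33.60 pbw (target 33.60 pbw)
Mass balance on the glass: total charge less LOI = 250.0 pbw (the targets, summed, come to 250.0 pbw; versus the stated basis of 250.0 pbw — rounding explains the deltas).
Summing the batch: Σ batch = 261.3 pbw; ignition loss, Σ(batch × LOI) = 11.34 pbw; glass ÷ batch gives a yield of 95.66%.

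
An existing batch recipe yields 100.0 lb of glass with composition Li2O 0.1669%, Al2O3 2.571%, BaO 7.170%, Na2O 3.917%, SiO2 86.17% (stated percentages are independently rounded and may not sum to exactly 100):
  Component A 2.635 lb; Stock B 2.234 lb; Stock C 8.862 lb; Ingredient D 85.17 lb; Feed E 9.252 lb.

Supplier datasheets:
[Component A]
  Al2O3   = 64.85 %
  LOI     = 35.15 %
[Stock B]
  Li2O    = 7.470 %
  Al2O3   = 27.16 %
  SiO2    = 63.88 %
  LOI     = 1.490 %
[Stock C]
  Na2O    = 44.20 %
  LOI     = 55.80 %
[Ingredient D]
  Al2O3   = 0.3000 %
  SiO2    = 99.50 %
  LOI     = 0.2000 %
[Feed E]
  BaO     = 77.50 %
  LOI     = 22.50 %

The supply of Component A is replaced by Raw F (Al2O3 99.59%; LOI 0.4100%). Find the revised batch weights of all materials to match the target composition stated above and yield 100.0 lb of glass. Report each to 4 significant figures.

Revised batch per 100.0 lb glass:
  Raw F: 1.716 lb
  Stock B: 2.234 lb
  Stock C: 8.862 lb
  Ingredient D: 85.17 lb
  Feed E: 9.252 lb
Total batch = 107.2 lb; LOI loss = 7.237 lb

Mid-chain values are printed (rounded to four significant figures) as written — the working math runs at exact precision at all times. A single rounding finalizes each reported result; derived quantities are re-derived in exact precision (net glass mass, five oxide percentages, the totals, the yield, LOI) starting from the weights on 100.0 lb of glass as quoted within the problem or answer text.
Oxide mass targets, per 100.0 lb glass:
  Li2O: 0.1669% × 100.0 = 0.1669 lb
  Al2O3: 2.571% × 100.0 = 2.571 lb
  BaO: 7.170% × 100.0 = 7.170 lb
  Na2O: 3.917% × 100.0 = 3.917 lb
  SiO2: 86.17% × 100.0 = 86.17 lb
Oxide-by-oxide audit given the weights on record, under the basis named above (target by target, the sums agree up to rounding of the answer):
  Li2O: 2.234·0.07470 = 0.1669 lb (target 0.1669 lb)
  Al2O3: 1.716·0.9959 + 2.234·0.2716 + 85.17·0.003000 = 2.571 lb (target 2.571 lb)
  BaO: 9.252·0.7750 = 7.170 lb (target 7.170 lb)
  Na2O: 8.862·0.4420 = 3.917 lb (target 3.917 lb)
  SiO2: 2.234·0.6388 + 85.17·0.9950 = 86.17 lb (target 86.17 lb)
Glass mass check: net batch after ignition = 100.0 lb (the targets, summed, come to 99.99 lb; the stated basis being 100.0 lb — any gap is answer rounding).
Summing the batch: Σ batch = 107.2 lb; LOI loss = Σ batch·LOI = 7.237 lb; as yield: glass ÷ batch → 93.25%.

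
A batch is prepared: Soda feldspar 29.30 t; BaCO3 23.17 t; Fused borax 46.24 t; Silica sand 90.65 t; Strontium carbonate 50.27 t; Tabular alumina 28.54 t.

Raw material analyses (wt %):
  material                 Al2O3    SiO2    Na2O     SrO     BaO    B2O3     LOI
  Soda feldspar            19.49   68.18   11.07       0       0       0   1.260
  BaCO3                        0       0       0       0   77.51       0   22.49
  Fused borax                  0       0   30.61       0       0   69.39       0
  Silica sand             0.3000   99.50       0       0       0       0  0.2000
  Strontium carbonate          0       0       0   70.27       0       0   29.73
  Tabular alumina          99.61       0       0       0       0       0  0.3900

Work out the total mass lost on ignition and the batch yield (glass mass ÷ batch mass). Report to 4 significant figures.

Intermediates are displayed rounded to four significant figures across the worked steps; the working math runs at exact precision through the solve. Every reported figure sees exactly one rounding. Derived quantities are rebuilt in full precision (glass mass, the yield, the six compositions, totals, LOI) starting from the weights per 247.4 t of glass, precisely as stated by the problem or answer text.
Per-material ignition loss:
  Soda feldspar: 29.30 × 0.01260 = 0.3692 t
  BaCO3: 23.17 × 0.2249 = 5.211 t
  Fused borax: 46.24 × 0 = 0 t
  Silica sand: 90.65 × 0.002000 = 0.1813 t
  Strontium carbonate: 50.27 × 0.2973 = 14.95 t
  Tabular alumina: 28.54 × 0.003900 = 0.1113 t
Total LOI = 20.82 t
Glass = batch − LOI = 268.2 − 20.82 = 247.4 t

LOI loss = 20.82 t; glass = 247.4 t; yield = 92.24%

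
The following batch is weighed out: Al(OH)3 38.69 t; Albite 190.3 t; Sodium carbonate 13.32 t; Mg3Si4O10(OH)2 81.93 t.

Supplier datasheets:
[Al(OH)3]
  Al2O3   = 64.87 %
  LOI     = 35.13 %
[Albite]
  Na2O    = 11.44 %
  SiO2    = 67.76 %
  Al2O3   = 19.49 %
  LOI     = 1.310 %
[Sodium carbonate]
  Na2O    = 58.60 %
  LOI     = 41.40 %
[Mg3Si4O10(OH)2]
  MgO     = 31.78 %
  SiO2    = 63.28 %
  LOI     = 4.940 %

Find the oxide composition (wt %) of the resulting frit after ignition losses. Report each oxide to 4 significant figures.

Glass mass = 298.6 t (batch 324.2 − LOI 25.65).
Composition: MgO 8.720%, Na2O 9.905%, SiO2 60.55%, Al2O3 20.83%

Working values are shown (rounded to 4 significant figures) as written; the working math holds exact precision through the solve; every reported value is rounded once only — the derived quantities, which include glass mass, the totals, the yield, LOI, four oxide percentages, are rebuilt in exact precision, as written in the question or the answer, starting from the weights for 298.6 t of glass.
Oxide masses out of the charge:
  MgO: 81.93·0.3178 = 26.04 t
  Na2O: 190.3·0.1144 + 13.32·0.5860 = 29.58 t
  SiO2: 190.3·0.6776 + 81.93·0.6328 = 180.8 t
  Al2O3: 38.69·0.6487 + 190.3·0.1949 = 62.19 t
LOI: 38.69·0.3513 + 190.3·0.01310 + 13.32·0.4140 + 81.93·0.04940 = 25.65 t
Resulting glass, batch − LOI: 324.2 − 25.65 = 298.6 t (the oxide masses sum to this)
each wt % is 100 × oxide ÷ glass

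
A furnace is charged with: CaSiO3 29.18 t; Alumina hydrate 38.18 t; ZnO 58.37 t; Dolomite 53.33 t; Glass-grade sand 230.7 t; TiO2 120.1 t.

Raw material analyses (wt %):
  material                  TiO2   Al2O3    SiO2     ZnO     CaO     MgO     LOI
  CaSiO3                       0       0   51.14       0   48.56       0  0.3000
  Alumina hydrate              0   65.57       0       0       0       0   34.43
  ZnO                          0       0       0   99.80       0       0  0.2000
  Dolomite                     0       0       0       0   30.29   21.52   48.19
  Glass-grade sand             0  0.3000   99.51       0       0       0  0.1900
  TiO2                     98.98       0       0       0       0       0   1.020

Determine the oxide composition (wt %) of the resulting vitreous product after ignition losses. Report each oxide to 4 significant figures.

All internal work carries full precision from first step to last; intermediates are shown rounded to 4 significant figures when written out. Exactly one rounding is applied to each reported figure. All derived quantities, including yield, six oxide percentages, glass mass, the totals, ignition loss, are carried using the weight values per 489.1 t of glass in full precision as given in the problem or the answer.
Oxide-by-oxide delivered mass:
  TiO2: 120.1·0.9898 = 118.9 t
  Al2O3: 38.18·0.6557 + 230.7·0.003000 = 25.73 t
  SiO2: 29.18·0.5114 + 230.7·0.9951 = 244.5 t
  ZnO: 58.37·0.9980 = 58.25 t
  CaO: 29.18·0.4856 + 53.33·0.3029 = 30.32 t
  MgO: 53.33·0.2152 = 11.48 t
LOI: 29.18·0.003000 + 38.18·0.3443 + 58.37·0.002000 + 53.33·0.4819 + 230.7·0.001900 + 120.1·0.01020 = 40.71 t
Glass = total batch minus LOI = 529.9 − 40.71 = 489.1 t (equal to the oxide-mass sum)
wt % = 100 × oxide mass / glass mass

Glass mass = 489.1 t (batch 529.9 − LOI 40.71).
Composition: TiO2 24.30%, Al2O3 5.260%, SiO2 49.98%, ZnO 11.91%, CaO 6.199%, MgO 2.346%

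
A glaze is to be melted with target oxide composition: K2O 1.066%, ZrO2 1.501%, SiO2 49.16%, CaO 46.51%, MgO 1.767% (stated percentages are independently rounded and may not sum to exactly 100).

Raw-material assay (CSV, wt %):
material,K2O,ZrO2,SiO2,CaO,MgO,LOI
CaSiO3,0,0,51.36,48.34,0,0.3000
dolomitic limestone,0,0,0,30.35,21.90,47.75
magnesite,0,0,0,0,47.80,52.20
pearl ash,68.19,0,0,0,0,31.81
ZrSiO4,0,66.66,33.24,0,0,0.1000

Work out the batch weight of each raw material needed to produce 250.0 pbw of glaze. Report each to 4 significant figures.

The intermediate values are printed rounded off to 4 significant digits alongside each step. All arithmetic keeps full precision through the solve. Each reported result takes a single rounding; all derived quantities, which include five oxide percentages, the yield, LOI, totals, glass mass, are computed at full float precision, precisely as stated by problem or answer, from the batch weights for 250.0 pbw of glass.
Oxide mass targets, per 250.0 pbw glaze:
  K2O: 1.066% × 250.0 = 2.665 pbw
  ZrO2: 1.501% × 250.0 = 3.752 pbw
  SiO2: 49.16% × 250.0 = 122.9 pbw
  CaO: 46.51% × 250.0 = 116.3 pbw
  MgO: 1.767% × 250.0 = 4.418 pbw
Verifying the oxide balance on the weights just shown, per the basis as stated (delivered sums recover each target given rounding of the digits):
  K2O: 3.908·0.6819 = 2.665 pbw (target 2.665 pbw)
  ZrO2: 5.629·0.6666 = 3.752 pbw (target 3.752 pbw)
  SiO2: 235.6·0.5136 + 5.629·0.3324 = 122.9 pbw (target 122.9 pbw)
  CaO: 235.6·0.4834 + 7.785·0.3035 = 116.3 pbw (target 116.3 pbw)
  MgO: 7.785·0.2190 + 5.675·0.4780 = 4.418 pbw (target 4.418 pbw)
Mass balance on the glass: total batch − LOI = 250.0 pbw (per-oxide target masses sum to 250.0 pbw; against the stated basis, 250.0 pbw — a pure rounding effect).
Batch grand total — Σ batch = 258.6 pbw; LOI loss = Σ batch·LOI = 8.635 pbw; the yield ratio, glass ÷ batch: 96.66%.

Batch per 250.0 pbw glaze:
  CaSiO3: 235.6 pbw
  dolomitic limestone: 7.785 pbw
  magnesite: 5.675 pbw
  pearl ash: 3.908 pbw
  ZrSiO4: 5.629 pbw
Total batch = 258.6 pbw; LOI loss = 8.635 pbw; yield = 96.66%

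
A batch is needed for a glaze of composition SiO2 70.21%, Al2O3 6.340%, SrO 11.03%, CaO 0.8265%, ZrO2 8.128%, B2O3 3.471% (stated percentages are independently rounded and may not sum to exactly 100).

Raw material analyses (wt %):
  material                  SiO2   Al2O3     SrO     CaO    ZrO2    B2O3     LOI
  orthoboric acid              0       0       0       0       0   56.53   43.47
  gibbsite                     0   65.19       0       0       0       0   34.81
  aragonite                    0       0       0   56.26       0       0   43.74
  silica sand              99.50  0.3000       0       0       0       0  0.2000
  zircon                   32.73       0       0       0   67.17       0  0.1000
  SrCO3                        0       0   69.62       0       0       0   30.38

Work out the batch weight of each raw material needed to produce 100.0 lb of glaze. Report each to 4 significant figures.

Rounding to four significant digits applies to each working value as printed — all internal work maintains full precision from first step to last — each reported result takes just one rounding. All derived quantities are carried starting from the weights at 100.0 lb of glass in full float precision (totals, the six compositions, yield, ignition loss, net glass mass) as given in either problem or answer.
Per-oxide target masses for 100.0 lb glaze:
  SiO2: 70.21% × 100.0 = 70.21 lb
  Al2O3: 6.340% × 100.0 = 6.340 lb
  SrO: 11.03% × 100.0 = 11.03 lb
  CaO: 0.8265% × 100.0 = 0.8265 lb
  ZrO2: 8.128% × 100.0 = 8.128 lb
  B2O3: 3.471% × 100.0 = 3.471 lb
Sums-versus-targets review with the batch weights as given, per the basis as stated (every target is met by its sum within answer rounding):
  SiO2: 66.58·0.9950 + 12.10·0.3273 = 70.21 lb (target 70.21 lb)
  Al2O3: 9.419·0.6519 + 66.58·0.003000 = 6.340 lb (target 6.340 lb)
  SrO: 15.84·0.6962 = 11.03 lb (target 11.03 lb)
  CaO: 1.469·0.5626 = 0.8265 lb (target 0.8265 lb)
  ZrO2: 12.10·0.6717 = 8.128 lb (target 8.128 lb)
  B2O3: 6.140·0.5653 = 3.471 lb (target 3.471 lb)
Glass-mass closure: total batch − LOI = 100.0 lb (summing oxide targets gives 100.0 lb; basis as stated: 100.0 lb — rounding explains the deltas).
Summing the batch: Σ batch = 111.5 lb; Σ batch·LOI gives LOI loss = 11.55 lb; yield = glass ÷ total batch = 89.65%.

Batch per 100.0 lb glaze:
  orthoboric acid: 6.140 lb
  gibbsite: 9.419 lb
  aragonite: 1.469 lb
  silica sand: 66.58 lb
  zircon: 12.10 lb
  SrCO3: 15.84 lb
Total batch = 111.5 lb; LOI loss = 11.55 lb; yield = 89.65%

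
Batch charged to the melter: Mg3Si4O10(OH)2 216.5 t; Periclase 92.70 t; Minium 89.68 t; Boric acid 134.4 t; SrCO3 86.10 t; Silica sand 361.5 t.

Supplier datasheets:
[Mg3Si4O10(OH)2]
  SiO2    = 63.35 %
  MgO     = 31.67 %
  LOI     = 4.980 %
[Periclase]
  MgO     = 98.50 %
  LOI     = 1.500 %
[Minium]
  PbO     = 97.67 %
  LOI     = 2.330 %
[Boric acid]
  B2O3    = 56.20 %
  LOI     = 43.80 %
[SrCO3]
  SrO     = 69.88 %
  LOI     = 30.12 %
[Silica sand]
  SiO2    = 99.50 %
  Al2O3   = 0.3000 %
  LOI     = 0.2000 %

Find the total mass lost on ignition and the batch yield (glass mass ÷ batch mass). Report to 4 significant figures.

Working values are rounded off to 4 significant digits when displayed. Each numeric step runs at exact precision at each step. Each reported value carries a single rounding — all derived quantities, including totals, LOI, glass mass, the six compositions, the yield, are recomputed from the batch weights per 881.1 t of glass in full precision as set out in the problem or answer text.
Material-by-material LOI:
  Mg3Si4O10(OH)2: 216.5 × 0.04980 = 10.78 t
  Periclase: 92.70 × 0.01500 = 1.391 t
  Minium: 89.68 × 0.02330 = 2.090 t
  Boric acid: 134.4 × 0.4380 = 58.87 t
  SrCO3: 86.10 × 0.3012 = 25.93 t
  Silica sand: 361.5 × 0.002000 = 0.7230 t
Total LOI = 99.79 t
Glass = batch − LOI = 980.9 − 99.79 = 881.1 t

LOI loss = 99.79 t; glass = 881.1 t; yield = 89.83%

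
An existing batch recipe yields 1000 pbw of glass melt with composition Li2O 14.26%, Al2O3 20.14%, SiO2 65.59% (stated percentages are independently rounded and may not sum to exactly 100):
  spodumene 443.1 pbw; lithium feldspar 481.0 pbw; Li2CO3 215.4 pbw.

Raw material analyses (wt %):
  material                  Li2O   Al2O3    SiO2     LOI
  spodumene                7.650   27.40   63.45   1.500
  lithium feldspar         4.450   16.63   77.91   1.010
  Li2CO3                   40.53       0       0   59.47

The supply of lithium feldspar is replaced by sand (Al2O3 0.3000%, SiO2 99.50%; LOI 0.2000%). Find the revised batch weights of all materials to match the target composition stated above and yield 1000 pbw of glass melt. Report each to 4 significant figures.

Revised batch per 1000 pbw glass melt:
  spodumene: 732.9 pbw
  sand: 191.8 pbw
  Li2CO3: 213.5 pbw
Total batch = 1138 pbw; LOI loss = 138.3 pbw

All internal work holds full precision through the solve. Working values are printed rounded to 4 significant digits at each printed step; exactly one rounding is applied to every reported result — derived quantities are computed in exact precision (three oxide percentages, ignition loss, yield, totals, net glass mass) starting from the weights at 1000 pbw of glass exactly as shown in either problem or answer.
Oxide-by-oxide targets in 1000 pbw glass melt:
  Li2O: 14.26% × 1000 = 142.6 pbw
  Al2O3: 20.14% × 1000 = 201.4 pbw
  SiO2: 65.59% × 1000 = 655.9 pbw
Mass-balance tally per oxide on the weights just shown, relative to the basis at hand (summed amounts equal target values within answer rounding):
  Li2O: 732.9·0.07650 + 213.5·0.4053 = 142.6 pbw (target 142.6 pbw)
  Al2O3: 732.9·0.2740 + 191.8·0.003000 = 201.4 pbw (target 201.4 pbw)
  SiO2: 732.9·0.6345 + 191.8·0.9950 = 655.9 pbw (target 655.9 pbw)
Consistency of the glass mass: the batch minus its LOI: 999.9 pbw (the Σ of target masses is 999.9 pbw; basis as stated: 1000 pbw — gaps are rounding artifacts).
Whole-batch sum: Σ batch = 1138 pbw; the LOI term Σ batch·LOI equals 138.3 pbw; yield: glass divided by total = 87.85%.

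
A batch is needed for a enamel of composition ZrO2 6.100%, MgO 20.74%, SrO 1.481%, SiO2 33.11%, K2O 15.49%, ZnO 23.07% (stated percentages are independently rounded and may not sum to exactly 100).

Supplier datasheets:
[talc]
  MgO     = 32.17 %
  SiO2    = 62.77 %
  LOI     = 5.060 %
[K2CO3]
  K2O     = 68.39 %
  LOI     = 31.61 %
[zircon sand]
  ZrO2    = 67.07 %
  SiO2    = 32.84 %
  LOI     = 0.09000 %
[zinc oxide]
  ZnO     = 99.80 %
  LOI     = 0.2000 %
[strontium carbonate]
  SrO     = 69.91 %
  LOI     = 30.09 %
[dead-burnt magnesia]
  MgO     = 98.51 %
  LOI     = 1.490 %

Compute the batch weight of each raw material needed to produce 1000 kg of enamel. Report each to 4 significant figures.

Intermediates are displayed (rounded to four significant digits) on the page; full float precision is kept at each step; each reported value sees exactly one rounding; all derived quantities (glass mass, yield, ignition loss, totals, the six compositions) are carried using the weight values at 1000 kg of glass at exact precision, exactly as printed in either problem or answer.
Oxide mass targets, per 1000 kg enamel:
  ZrO2: 6.100% × 1000 = 61.00 kg
  MgO: 20.74% × 1000 = 207.4 kg
  SrO: 1.481% × 1000 = 14.81 kg
  SiO2: 33.11% × 1000 = 331.1 kg
  K2O: 15.49% × 1000 = 154.9 kg
  ZnO: 23.07% × 1000 = 230.7 kg
Mass-balance tally per oxide working from each reported weight, under the basis named above (sums match the target masses once rounding is allowed for):
  ZrO2: 90.95·0.6707 = 61.00 kg (target 61.00 kg)
  MgO: 479.9·0.3217 + 53.82·0.9851 = 207.4 kg (target 207.4 kg)
  SrO: 21.18·0.6991 = 14.81 kg (target 14.81 kg)
  SiO2: 479.9·0.6277 + 90.95·0.3284 = 331.1 kg (target 331.1 kg)
  K2O: 226.5·0.6839 = 154.9 kg (target 154.9 kg)
  ZnO: 231.2·0.9980 = 230.7 kg (target 230.7 kg)
Glass mass check: batch Σ − ignition loss = 1000 kg (the Σ of target masses is 999.9 kg; versus the stated basis of 1000 kg — rounding explains the deltas).
Summing the batch: Σ batch = 1104 kg; ignition loss, Σ(batch × LOI) = 103.6 kg; yield = glass ÷ total batch = 90.61%.

Batch per 1000 kg enamel:
  talc: 479.9 kg
  K2CO3: 226.5 kg
  zircon sand: 90.95 kg
  zinc oxide: 231.2 kg
  strontium carbonate: 21.18 kg
  dead-burnt magnesia: 53.82 kg
Total batch = 1104 kg; LOI loss = 103.6 kg; yield = 90.61%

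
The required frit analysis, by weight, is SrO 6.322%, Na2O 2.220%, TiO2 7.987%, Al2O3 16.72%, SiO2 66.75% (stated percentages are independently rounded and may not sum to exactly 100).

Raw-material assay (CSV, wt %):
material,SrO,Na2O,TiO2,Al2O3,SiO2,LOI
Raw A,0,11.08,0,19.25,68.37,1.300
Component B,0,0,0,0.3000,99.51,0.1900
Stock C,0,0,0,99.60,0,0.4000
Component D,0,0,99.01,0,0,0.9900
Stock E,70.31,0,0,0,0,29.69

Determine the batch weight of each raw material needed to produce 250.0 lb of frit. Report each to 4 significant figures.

Intermediates appear (rounded to four significant digits) in the printout; every computation runs at exact precision at each step — each reported figure takes a single rounding; derived quantities are recomputed from the weighed amounts at 250.0 lb of glass at exact precision (glass mass, the totals, LOI, five oxide percentages, the yield) as written in the problem or the answer.
Oxide mass targets, per 250.0 lb frit:
  SrO: 6.322% × 250.0 = 15.80 lb
  Na2O: 2.220% × 250.0 = 5.550 lb
  TiO2: 7.987% × 250.0 = 19.97 lb
  Al2O3: 16.72% × 250.0 = 41.80 lb
  SiO2: 66.75% × 250.0 = 166.9 lb
Verifying the oxide balance per the reported batch figures, for the quoted basis mass (every target is met by its sum exact up to rounding of places):
  SrO: 22.48·0.7031 = 15.81 lb (target 15.80 lb)
  Na2O: 50.09·0.1108 = 5.550 lb (target 5.550 lb)
  TiO2: 20.17·0.9901 = 19.97 lb (target 19.97 lb)
  Al2O3: 50.09·0.1925 + 133.3·0.003000 + 31.89·0.9960 = 41.80 lb (target 41.80 lb)
  SiO2: 50.09·0.6837 + 133.3·0.9951 = 166.9 lb (target 166.9 lb)
Consistency of the glass mass: net batch after ignition = 250.0 lb (per-oxide target masses sum to 250.0 lb; with the basis standing at 250.0 lb — a pure rounding effect).
Adding the batch up: Σ batch = 257.9 lb; loss to ignition Σ batch·LOI = 7.906 lb; yield, glass over the total, = 96.93%.

Batch per 250.0 lb frit:
  Raw A: 50.09 lb
  Component B: 133.3 lb
  Stock C: 31.89 lb
  Component D: 20.17 lb
  Stock E: 22.48 lb
Total batch = 257.9 lb; LOI loss = 7.906 lb; yield = 96.93%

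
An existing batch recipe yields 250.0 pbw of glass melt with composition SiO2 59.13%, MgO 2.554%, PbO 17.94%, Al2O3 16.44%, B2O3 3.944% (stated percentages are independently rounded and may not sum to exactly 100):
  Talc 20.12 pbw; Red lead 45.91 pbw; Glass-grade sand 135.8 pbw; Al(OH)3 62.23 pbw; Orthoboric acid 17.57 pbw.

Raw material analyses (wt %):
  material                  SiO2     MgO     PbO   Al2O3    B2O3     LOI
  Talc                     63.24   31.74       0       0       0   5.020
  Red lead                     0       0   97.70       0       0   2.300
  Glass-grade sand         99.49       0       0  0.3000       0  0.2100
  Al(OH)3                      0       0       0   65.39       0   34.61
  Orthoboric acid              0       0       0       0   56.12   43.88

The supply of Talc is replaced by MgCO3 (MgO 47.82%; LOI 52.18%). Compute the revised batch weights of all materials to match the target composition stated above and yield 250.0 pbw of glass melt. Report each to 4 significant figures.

Revised batch per 250.0 pbw glass melt:
  MgCO3: 13.35 pbw
  Red lead: 45.91 pbw
  Glass-grade sand: 148.6 pbw
  Al(OH)3: 62.17 pbw
  Orthoboric acid: 17.57 pbw
Total batch = 287.6 pbw; LOI loss = 37.56 pbw

Each numeric step maintains full float precision in all steps — mid-chain values are printed, rounded to four significant figures, at each printed step; exactly one rounding is applied to each reported result; the derived quantities are recomputed starting from the weights at 250.0 pbw of glass in exact precision (the yield, totals, net glass mass, LOI, the five compositions), as given in either problem or answer.
Target oxide masses per 250.0 pbw glass melt:
  SiO2: 59.13% × 250.0 = 147.8 pbw
  MgO: 2.554% × 250.0 = 6.385 pbw
  PbO: 17.94% × 250.0 = 44.85 pbw
  Al2O3: 16.44% × 250.0 = 41.10 pbw
  B2O3: 3.944% × 250.0 = 9.860 pbw
Oxide-by-oxide audit per the reported batch figures, versus the basis set out (each sum matches its target mass exact up to rounding of places):
  SiO2: 148.6·0.9949 = 147.8 pbw (target 147.8 pbw)
  MgO: 13.35·0.4782 = 6.384 pbw (target 6.385 pbw)
  PbO: 45.91·0.9770 = 44.85 pbw (target 44.85 pbw)
  Al2O3: 148.6·0.003000 + 62.17·0.6539 = 41.10 pbw (target 41.10 pbw)
  B2O3: 17.57·0.5612 = 9.860 pbw (target 9.860 pbw)
Glass-mass sanity pass: batch total minus LOI = 250.0 pbw (the targets, summed, come to 250.0 pbw; stated basis 250.0 pbw — rounding explains the deltas).
Whole-batch sum: Σ batch = 287.6 pbw; LOI loss = Σ batch·LOI = 37.56 pbw; the yield ratio, glass ÷ batch: 86.94%.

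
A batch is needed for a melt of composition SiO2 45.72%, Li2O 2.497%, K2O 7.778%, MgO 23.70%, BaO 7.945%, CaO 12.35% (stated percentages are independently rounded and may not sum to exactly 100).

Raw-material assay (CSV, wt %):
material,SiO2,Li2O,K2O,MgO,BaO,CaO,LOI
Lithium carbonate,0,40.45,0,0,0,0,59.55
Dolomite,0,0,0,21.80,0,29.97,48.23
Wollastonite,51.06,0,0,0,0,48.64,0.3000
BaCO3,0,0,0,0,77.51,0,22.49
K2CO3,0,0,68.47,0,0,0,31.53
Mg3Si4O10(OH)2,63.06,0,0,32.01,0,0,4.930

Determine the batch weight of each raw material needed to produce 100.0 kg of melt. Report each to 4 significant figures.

Batch per 100.0 kg melt:
  Lithium carbonate: 6.173 kg
  Dolomite: 18.73 kg
  Wollastonite: 13.85 kg
  BaCO3: 10.25 kg
  K2CO3: 11.36 kg
  Mg3Si4O10(OH)2: 61.29 kg
Total batch = 121.7 kg; LOI loss = 21.66 kg; yield = 82.20%

All arithmetic maintains full precision all the way through. Values along the way are displayed, rounded to four significant figures, across the worked steps — every reported result receives exactly one rounding. The derived quantities are rebuilt starting from the weights per 100.0 kg of glass in exact precision (LOI, totals, six oxide percentages, yield, glass mass), as quoted within the problem or answer text.
Oxide-by-oxide targets in 100.0 kg melt:
  SiO2: 45.72% × 100.0 = 45.72 kg
  Li2O: 2.497% × 100.0 = 2.497 kg
  K2O: 7.778% × 100.0 = 7.778 kg
  MgO: 23.70% × 100.0 = 23.70 kg
  BaO: 7.945% × 100.0 = 7.945 kg
  CaO: 12.35% × 100.0 = 12.35 kg
Balance tally, oxide-wise, on the weights just shown, for the quoted basis mass (each sum matches its target mass up to rounding of the answer):
  SiO2: 13.85·0.5106 + 61.29·0.6306 = 45.72 kg (target 45.72 kg)
  Li2O: 6.173·0.4045 = 2.497 kg (target 2.497 kg)
  K2O: 11.36·0.6847 = 7.778 kg (target 7.778 kg)
  MgO: 18.73·0.2180 + 61.29·0.3201 = 23.70 kg (target 23.70 kg)
  BaO: 10.25·0.7751 = 7.945 kg (target 7.945 kg)
  CaO: 18.73·0.2997 + 13.85·0.4864 = 12.35 kg (target 12.35 kg)
Auditing the glass mass value: the batch minus its LOI: 99.99 kg (the targets, summed, come to 99.99 kg; with the basis standing at 100.0 kg — differing by rounding only).
Whole-batch sum: Σ batch = 121.7 kg; ignition loss, Σ(batch × LOI) = 21.66 kg; yield: glass divided by total = 82.20%.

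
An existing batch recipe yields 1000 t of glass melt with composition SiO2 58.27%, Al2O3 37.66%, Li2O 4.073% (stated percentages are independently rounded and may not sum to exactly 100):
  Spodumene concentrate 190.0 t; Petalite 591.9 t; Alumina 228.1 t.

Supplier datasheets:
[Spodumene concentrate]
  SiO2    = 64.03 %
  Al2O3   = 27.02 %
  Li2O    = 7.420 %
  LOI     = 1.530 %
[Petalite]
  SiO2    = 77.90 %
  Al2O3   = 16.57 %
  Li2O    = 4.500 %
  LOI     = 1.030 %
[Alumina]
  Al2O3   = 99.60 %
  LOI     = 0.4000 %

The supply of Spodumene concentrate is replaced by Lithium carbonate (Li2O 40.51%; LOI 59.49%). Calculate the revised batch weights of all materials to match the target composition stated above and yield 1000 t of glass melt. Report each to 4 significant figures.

Revised batch per 1000 t glass melt:
  Lithium carbonate: 17.45 t
  Petalite: 748.0 t
  Alumina: 253.7 t
Total batch = 1019 t; LOI loss = 19.10 t

The intermediate values appear rounded to four significant figures when written out. The working math maintains exact precision at every stage; each reported number takes just one rounding. The derived quantities, which include LOI, the three compositions, the totals, yield, net glass mass, are re-derived at full precision, exactly as shown in question or answer, starting from the weights on 1000 t of glass.
Target oxide masses per 1000 t glass melt:
  SiO2: 58.27% × 1000 = 582.7 t
  Al2O3: 37.66% × 1000 = 376.6 t
  Li2O: 4.073% × 1000 = 40.73 t
Checking each oxide sum from the weights as reported, relative to the basis at hand (target by target, the sums agree once rounding is allowed for):
  SiO2: 748.0·0.7790 = 582.7 t (target 582.7 t)
  Al2O3: 748.0·0.1657 + 253.7·0.9960 = 376.6 t (target 376.6 t)
  Li2O: 17.45·0.4051 + 748.0·0.04500 = 40.73 t (target 40.73 t)
Glass mass check: total batch − LOI = 1000 t (the targets, summed, come to 1000 t; against the stated basis, 1000 t — differing by rounding only).
Total batch = Σ batch = 1019 t; loss to ignition Σ batch·LOI = 19.10 t; yield = glass ÷ total batch = 98.13%.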